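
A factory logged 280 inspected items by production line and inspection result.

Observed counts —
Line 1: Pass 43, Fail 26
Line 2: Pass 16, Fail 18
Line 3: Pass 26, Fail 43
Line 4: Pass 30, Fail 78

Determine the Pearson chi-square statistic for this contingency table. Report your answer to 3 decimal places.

Row totals: 69, 34, 69, 108. Column totals: 115, 165. Grand total N = 280.
Expected counts (row total × column total / N):
  Line 1, Pass: 69×115/280 = 28.3393
  Line 1, Fail: 69×165/280 = 40.6607
  Line 2, Pass: 34×115/280 = 13.9643
  Line 2, Fail: 34×165/280 = 20.0357
  Line 3, Pass: 69×115/280 = 28.3393
  Line 3, Fail: 69×165/280 = 40.6607
  Line 4, Pass: 108×115/280 = 44.3571
  Line 4, Fail: 108×165/280 = 63.6429
Contributions (O − E)²/E:
  (43 − 28.3393)²/28.3393 = 7.5844
  (26 − 40.6607)²/40.6607 = 5.2861
  (16 − 13.9643)²/13.9643 = 0.2968
  (18 − 20.0357)²/20.0357 = 0.2068
  (26 − 28.3393)²/28.3393 = 0.1931
  (43 − 40.6607)²/40.6607 = 0.1346
  (30 − 44.3571)²/44.3571 = 4.6470
  (78 − 63.6429)²/63.6429 = 3.2388
χ² = 7.5844 + 5.2861 + 0.2968 + 0.2068 + 0.1931 + 0.1346 + 4.6470 + 3.2388 = 21.588

21.588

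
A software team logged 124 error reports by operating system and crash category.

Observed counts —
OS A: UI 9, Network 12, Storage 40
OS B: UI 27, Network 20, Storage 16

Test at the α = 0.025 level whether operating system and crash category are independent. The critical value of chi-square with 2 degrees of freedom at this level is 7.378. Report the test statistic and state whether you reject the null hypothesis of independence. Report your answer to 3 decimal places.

21.259; reject H₀

Row totals: 61, 63. Column totals: 36, 32, 56. Grand total N = 124.
Expected counts (row total × column total / N):
  OS A, UI: 61×36/124 = 17.7097
  OS A, Network: 61×32/124 = 15.7419
  OS A, Storage: 61×56/124 = 27.5484
  OS B, UI: 63×36/124 = 18.2903
  OS B, Network: 63×32/124 = 16.2581
  OS B, Storage: 63×56/124 = 28.4516
Contributions (O − E)²/E:
  (9 − 17.7097)²/17.7097 = 4.2835
  (12 − 15.7419)²/15.7419 = 0.8895
  (40 − 27.5484)²/27.5484 = 5.6280
  (27 − 18.2903)²/18.2903 = 4.1475
  (20 − 16.2581)²/16.2581 = 0.8612
  (16 − 28.4516)²/28.4516 = 5.4493
χ² = 4.2835 + 0.8895 + 5.6280 + 4.1475 + 0.8612 + 5.4493 = 21.259
df = (2−1)(3−1) = 2. Since 21.259 > 7.378, reject the null hypothesis of independence at α = 0.025.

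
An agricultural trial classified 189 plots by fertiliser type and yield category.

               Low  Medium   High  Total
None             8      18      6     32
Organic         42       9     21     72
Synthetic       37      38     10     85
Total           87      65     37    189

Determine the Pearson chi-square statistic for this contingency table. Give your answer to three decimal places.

28.709

Grand total N = 189.
Expected counts (row total × column total / N):
  None, Low: 32×87/189 = 14.7302
  None, Medium: 32×65/189 = 11.0053
  None, High: 32×37/189 = 6.2646
  Organic, Low: 72×87/189 = 33.1429
  Organic, Medium: 72×65/189 = 24.7619
  Organic, High: 72×37/189 = 14.0952
  Synthetic, Low: 85×87/189 = 39.1270
  Synthetic, Medium: 85×65/189 = 29.2328
  Synthetic, High: 85×37/189 = 16.6402
Contributions (O − E)²/E:
  (8 − 14.7302)²/14.7302 = 3.0750
  (18 − 11.0053)²/11.0053 = 4.4457
  (6 − 6.2646)²/6.2646 = 0.0112
  (42 − 33.1429)²/33.1429 = 2.3670
  (9 − 24.7619)²/24.7619 = 10.0331
  (21 − 14.0952)²/14.0952 = 3.3824
  (37 − 39.1270)²/39.1270 = 0.1156
  (38 − 29.2328)²/29.2328 = 2.6294
  (10 − 16.6402)²/16.6402 = 2.6497
χ² = 3.0750 + 4.4457 + 0.0112 + 2.3670 + 10.0331 + 3.3824 + 0.1156 + 2.6294 + 2.6497 = 28.709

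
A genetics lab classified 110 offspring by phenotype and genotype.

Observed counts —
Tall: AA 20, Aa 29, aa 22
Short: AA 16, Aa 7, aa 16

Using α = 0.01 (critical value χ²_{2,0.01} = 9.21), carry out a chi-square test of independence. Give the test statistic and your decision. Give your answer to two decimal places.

6.04; fail to reject H₀

Row totals: 71, 39. Column totals: 36, 36, 38. Grand total N = 110.
Expected counts (row total × column total / N):
  Tall, AA: 71×36/110 = 23.236
  Tall, Aa: 71×36/110 = 23.236
  Tall, aa: 71×38/110 = 24.527
  Short, AA: 39×36/110 = 12.764
  Short, Aa: 39×36/110 = 12.764
  Short, aa: 39×38/110 = 13.473
Contributions (O − E)²/E:
  (20 − 23.236)²/23.236 = 0.4507
  (29 − 23.236)²/23.236 = 1.4298
  (22 − 24.527)²/24.527 = 0.2604
  (16 − 12.764)²/12.764 = 0.8204
  (7 − 12.764)²/12.764 = 2.6029
  (16 − 13.473)²/13.473 = 0.4740
χ² = 0.4507 + 1.4298 + 0.2604 + 0.8204 + 2.6029 + 0.4740 = 6.04
df = (2−1)(3−1) = 2. Since 6.04 < 9.21, fail to reject the null hypothesis of independence at α = 0.01.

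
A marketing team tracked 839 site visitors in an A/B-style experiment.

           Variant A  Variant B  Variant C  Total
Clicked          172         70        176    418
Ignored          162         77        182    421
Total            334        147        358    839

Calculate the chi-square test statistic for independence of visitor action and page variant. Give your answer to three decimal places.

0.723

Grand total N = 839.
Expected counts (row total × column total / N):
  Clicked, Variant A: 418×334/839 = 166.4029
  Clicked, Variant B: 418×147/839 = 73.2372
  Clicked, Variant C: 418×358/839 = 178.3600
  Ignored, Variant A: 421×334/839 = 167.5971
  Ignored, Variant B: 421×147/839 = 73.7628
  Ignored, Variant C: 421×358/839 = 179.6400
Contributions (O − E)²/E:
  (172 − 166.4029)²/166.4029 = 0.1883
  (70 − 73.2372)²/73.2372 = 0.1431
  (176 − 178.3600)²/178.3600 = 0.0312
  (162 − 167.5971)²/167.5971 = 0.1869
  (77 − 73.7628)²/73.7628 = 0.1421
  (182 − 179.6400)²/179.6400 = 0.0310
χ² = 0.1883 + 0.1431 + 0.0312 + 0.1869 + 0.1421 + 0.0310 = 0.723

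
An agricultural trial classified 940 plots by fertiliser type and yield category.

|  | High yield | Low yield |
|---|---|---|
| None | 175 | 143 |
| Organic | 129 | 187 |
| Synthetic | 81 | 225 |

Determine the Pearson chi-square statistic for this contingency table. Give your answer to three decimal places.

52.606

Row totals: 318, 316, 306. Column totals: 385, 555. Grand total N = 940.
Expected counts (row total × column total / N):
  None, High yield: 318×385/940 = 130.2447
  None, Low yield: 318×555/940 = 187.7553
  Organic, High yield: 316×385/940 = 129.4255
  Organic, Low yield: 316×555/940 = 186.5745
  Synthetic, High yield: 306×385/940 = 125.3298
  Synthetic, Low yield: 306×555/940 = 180.6702
Contributions (O − E)²/E:
  (175 − 130.2447)²/130.2447 = 15.3790
  (143 − 187.7553)²/187.7553 = 10.6683
  (129 − 129.4255)²/129.4255 = 0.0014
  (187 − 186.5745)²/186.5745 = 0.0010
  (81 − 125.3298)²/125.3298 = 15.6797
  (225 − 180.6702)²/180.6702 = 10.8769
χ² = 15.3790 + 10.6683 + 0.0014 + 0.0010 + 15.6797 + 10.8769 = 52.606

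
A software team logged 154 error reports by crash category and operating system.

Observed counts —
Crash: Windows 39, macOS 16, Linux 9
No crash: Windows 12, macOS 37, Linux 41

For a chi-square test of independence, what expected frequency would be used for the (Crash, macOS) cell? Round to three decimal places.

Row total (Crash) = 64; column total (macOS) = 53; grand total N = 154.
Expected count = (row total × column total) / N = 64 × 53 / 154 = 22.026.

22.026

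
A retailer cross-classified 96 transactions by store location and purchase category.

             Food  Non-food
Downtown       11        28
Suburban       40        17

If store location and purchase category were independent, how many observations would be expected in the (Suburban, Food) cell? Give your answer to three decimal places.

30.281

Row total (Suburban) = 57; column total (Food) = 51; grand total N = 96.
Expected count = (row total × column total) / N = 57 × 51 / 96 = 30.281.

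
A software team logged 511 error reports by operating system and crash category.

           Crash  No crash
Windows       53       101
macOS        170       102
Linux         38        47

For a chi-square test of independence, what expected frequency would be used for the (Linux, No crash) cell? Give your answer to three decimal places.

Row total (Linux) = 85; column total (No crash) = 250; grand total N = 511.
Expected count = (row total × column total) / N = 85 × 250 / 511 = 41.585.

41.585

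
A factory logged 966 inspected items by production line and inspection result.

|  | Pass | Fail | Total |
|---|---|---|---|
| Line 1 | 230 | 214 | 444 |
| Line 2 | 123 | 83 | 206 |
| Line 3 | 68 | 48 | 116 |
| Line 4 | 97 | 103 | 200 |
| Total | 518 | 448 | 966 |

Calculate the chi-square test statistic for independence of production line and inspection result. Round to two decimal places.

6.94

Grand total N = 966.
Expected counts (row total × column total / N):
  Line 1, Pass: 444×518/966 = 238.086957
  Line 1, Fail: 444×448/966 = 205.913043
  Line 2, Pass: 206×518/966 = 110.463768
  Line 2, Fail: 206×448/966 = 95.536232
  Line 3, Pass: 116×518/966 = 62.202899
  Line 3, Fail: 116×448/966 = 53.797101
  Line 4, Pass: 200×518/966 = 107.246377
  Line 4, Fail: 200×448/966 = 92.753623
Contributions (O − E)²/E:
  (230 − 238.086957)²/238.086957 = 0.2747
  (214 − 205.913043)²/205.913043 = 0.3176
  (123 − 110.463768)²/110.463768 = 1.4227
  (83 − 95.536232)²/95.536232 = 1.6450
  (68 − 62.202899)²/62.202899 = 0.5403
  (48 − 53.797101)²/53.797101 = 0.6247
  (97 − 107.246377)²/107.246377 = 0.9789
  (103 − 92.753623)²/92.753623 = 1.1319
χ² = 0.2747 + 0.3176 + 1.4227 + 1.6450 + 0.5403 + 0.6247 + 0.9789 + 1.1319 = 6.94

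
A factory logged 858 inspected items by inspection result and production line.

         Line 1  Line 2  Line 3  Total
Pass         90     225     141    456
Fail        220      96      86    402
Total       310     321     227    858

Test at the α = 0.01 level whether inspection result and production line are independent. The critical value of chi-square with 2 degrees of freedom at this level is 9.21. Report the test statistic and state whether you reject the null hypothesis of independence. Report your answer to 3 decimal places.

Grand total N = 858.
Expected counts (row total × column total / N):
  Pass, Line 1: 456×310/858 = 164.7552
  Pass, Line 2: 456×321/858 = 170.6014
  Pass, Line 3: 456×227/858 = 120.6434
  Fail, Line 1: 402×310/858 = 145.2448
  Fail, Line 2: 402×321/858 = 150.3986
  Fail, Line 3: 402×227/858 = 106.3566
Contributions (O − E)²/E:
  (90 − 164.7552)²/164.7552 = 33.9191
  (225 − 170.6014)²/170.6014 = 17.3457
  (141 − 120.6434)²/120.6434 = 3.4348
  (220 − 145.2448)²/145.2448 = 38.4753
  (96 − 150.3986)²/150.3986 = 19.6758
  (86 − 106.3566)²/106.3566 = 3.8962
χ² = 33.9191 + 17.3457 + 3.4348 + 38.4753 + 19.6758 + 3.8962 = 116.747
df = (2−1)(3−1) = 2. Since 116.747 > 9.21, reject the null hypothesis of independence at α = 0.01.

116.747; reject H₀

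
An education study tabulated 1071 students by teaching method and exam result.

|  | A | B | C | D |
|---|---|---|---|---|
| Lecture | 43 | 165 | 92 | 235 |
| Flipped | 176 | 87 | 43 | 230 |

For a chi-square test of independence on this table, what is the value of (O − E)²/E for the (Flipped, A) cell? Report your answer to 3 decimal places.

Row total (Flipped) = 536; column total (A) = 219; N = 1071.
Expected count E = 536 × 219 / 1071 = 109.6022.
Contribution = (O − E)²/E = (176 − 109.6022)² / 109.6022 = 40.224.

40.224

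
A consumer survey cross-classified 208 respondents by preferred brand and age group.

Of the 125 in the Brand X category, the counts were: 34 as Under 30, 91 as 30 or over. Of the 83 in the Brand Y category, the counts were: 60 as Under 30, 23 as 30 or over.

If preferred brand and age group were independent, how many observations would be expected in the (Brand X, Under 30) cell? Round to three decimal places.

56.490

Row total (Brand X) = 125; column total (Under 30) = 94; grand total N = 208.
Expected count = (row total × column total) / N = 125 × 94 / 208 = 56.490.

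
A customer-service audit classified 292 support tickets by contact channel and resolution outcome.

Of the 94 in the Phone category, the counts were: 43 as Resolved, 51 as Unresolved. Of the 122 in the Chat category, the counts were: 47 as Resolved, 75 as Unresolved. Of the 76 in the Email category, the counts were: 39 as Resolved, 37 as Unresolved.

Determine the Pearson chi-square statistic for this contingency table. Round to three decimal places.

3.245

Row totals: 94, 122, 76. Column totals: 129, 163. Grand total N = 292.
Expected counts (row total × column total / N):
  Phone, Resolved: 94×129/292 = 41.5274
  Phone, Unresolved: 94×163/292 = 52.4726
  Chat, Resolved: 122×129/292 = 53.8973
  Chat, Unresolved: 122×163/292 = 68.1027
  Email, Resolved: 76×129/292 = 33.5753
  Email, Unresolved: 76×163/292 = 42.4247
Contributions (O − E)²/E:
  (43 − 41.5274)²/41.5274 = 0.0522
  (51 − 52.4726)²/52.4726 = 0.0413
  (47 − 53.8973)²/53.8973 = 0.8827
  (75 − 68.1027)²/68.1027 = 0.6985
  (39 − 33.5753)²/33.5753 = 0.8765
  (37 − 42.4247)²/42.4247 = 0.6936
χ² = 0.0522 + 0.0413 + 0.8827 + 0.6985 + 0.8765 + 0.6936 = 3.245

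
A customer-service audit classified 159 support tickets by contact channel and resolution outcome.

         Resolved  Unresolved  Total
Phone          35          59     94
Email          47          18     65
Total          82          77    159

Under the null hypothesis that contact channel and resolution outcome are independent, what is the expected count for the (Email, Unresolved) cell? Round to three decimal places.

Row total (Email) = 65; column total (Unresolved) = 77; grand total N = 159.
Expected count = (row total × column total) / N = 65 × 77 / 159 = 31.478.

31.478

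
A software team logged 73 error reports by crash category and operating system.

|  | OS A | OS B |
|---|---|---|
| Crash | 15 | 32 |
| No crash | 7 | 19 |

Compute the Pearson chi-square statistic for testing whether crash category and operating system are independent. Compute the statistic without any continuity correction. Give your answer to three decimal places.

0.198

Row totals: 47, 26. Column totals: 22, 51. Grand total N = 73.
Expected counts (row total × column total / N):
  Crash, OS A: 47×22/73 = 14.1644
  Crash, OS B: 47×51/73 = 32.8356
  No crash, OS A: 26×22/73 = 7.8356
  No crash, OS B: 26×51/73 = 18.1644
Contributions (O − E)²/E:
  (15 − 14.1644)²/14.1644 = 0.0493
  (32 − 32.8356)²/32.8356 = 0.0213
  (7 − 7.8356)²/7.8356 = 0.0891
  (19 − 18.1644)²/18.1644 = 0.0384
χ² = 0.0493 + 0.0213 + 0.0891 + 0.0384 = 0.198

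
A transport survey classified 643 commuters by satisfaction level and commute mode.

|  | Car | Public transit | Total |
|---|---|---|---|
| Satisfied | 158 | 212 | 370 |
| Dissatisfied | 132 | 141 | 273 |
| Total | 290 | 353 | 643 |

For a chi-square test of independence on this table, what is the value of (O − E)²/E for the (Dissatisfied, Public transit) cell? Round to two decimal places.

0.53

Row total (Dissatisfied) = 273; column total (Public transit) = 353; N = 643.
Expected count E = 273 × 353 / 643 = 149.874.
Contribution = (O − E)²/E = (141 − 149.874)² / 149.874 = 0.53.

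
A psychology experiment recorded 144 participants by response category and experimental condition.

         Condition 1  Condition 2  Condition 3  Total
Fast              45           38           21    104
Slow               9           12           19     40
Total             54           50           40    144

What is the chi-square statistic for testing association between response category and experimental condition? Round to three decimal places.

11.434

Grand total N = 144.
Expected counts (row total × column total / N):
  Fast, Condition 1: 104×54/144 = 39.0000
  Fast, Condition 2: 104×50/144 = 36.1111
  Fast, Condition 3: 104×40/144 = 28.8889
  Slow, Condition 1: 40×54/144 = 15.0000
  Slow, Condition 2: 40×50/144 = 13.8889
  Slow, Condition 3: 40×40/144 = 11.1111
Contributions (O − E)²/E:
  (45 − 39.0000)²/39.0000 = 0.9231
  (38 − 36.1111)²/36.1111 = 0.0988
  (21 − 28.8889)²/28.8889 = 2.1543
  (9 − 15.0000)²/15.0000 = 2.4000
  (12 − 13.8889)²/13.8889 = 0.2569
  (19 − 11.1111)²/11.1111 = 5.6011
χ² = 0.9231 + 0.0988 + 2.1543 + 2.4000 + 0.2569 + 5.6011 = 11.434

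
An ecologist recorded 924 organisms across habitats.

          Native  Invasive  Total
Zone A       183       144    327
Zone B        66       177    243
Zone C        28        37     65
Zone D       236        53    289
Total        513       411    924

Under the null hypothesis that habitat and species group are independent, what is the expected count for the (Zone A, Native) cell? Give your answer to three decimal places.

Row total (Zone A) = 327; column total (Native) = 513; grand total N = 924.
Expected count = (row total × column total) / N = 327 × 513 / 924 = 181.549.

181.549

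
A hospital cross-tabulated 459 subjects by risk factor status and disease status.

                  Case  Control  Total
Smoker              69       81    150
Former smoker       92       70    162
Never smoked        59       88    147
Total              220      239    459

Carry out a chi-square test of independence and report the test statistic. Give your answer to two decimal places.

Grand total N = 459.
Expected counts (row total × column total / N):
  Smoker, Case: 150×220/459 = 71.895
  Smoker, Control: 150×239/459 = 78.105
  Former smoker, Case: 162×220/459 = 77.647
  Former smoker, Control: 162×239/459 = 84.353
  Never smoked, Case: 147×220/459 = 70.458
  Never smoked, Control: 147×239/459 = 76.542
Contributions (O − E)²/E:
  (69 − 71.895)²/71.895 = 0.1166
  (81 − 78.105)²/78.105 = 0.1073
  (92 − 77.647)²/77.647 = 2.6531
  (70 − 84.353)²/84.353 = 2.4422
  (59 − 70.458)²/70.458 = 1.8633
  (88 − 76.542)²/76.542 = 1.7152
χ² = 0.1166 + 0.1073 + 2.6531 + 2.4422 + 1.8633 + 1.7152 = 8.90

8.90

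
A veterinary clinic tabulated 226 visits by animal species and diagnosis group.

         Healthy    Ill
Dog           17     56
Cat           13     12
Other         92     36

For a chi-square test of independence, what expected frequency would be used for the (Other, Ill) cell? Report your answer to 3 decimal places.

Row total (Other) = 128; column total (Ill) = 104; grand total N = 226.
Expected count = (row total × column total) / N = 128 × 104 / 226 = 58.903.

58.903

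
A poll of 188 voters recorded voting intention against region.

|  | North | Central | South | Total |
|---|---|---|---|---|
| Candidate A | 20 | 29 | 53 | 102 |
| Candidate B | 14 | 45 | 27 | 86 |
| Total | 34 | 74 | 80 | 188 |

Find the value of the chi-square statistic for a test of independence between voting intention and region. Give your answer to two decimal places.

11.69

Grand total N = 188.
Expected counts (row total × column total / N):
  Candidate A, North: 102×34/188 = 18.447
  Candidate A, Central: 102×74/188 = 40.149
  Candidate A, South: 102×80/188 = 43.404
  Candidate B, North: 86×34/188 = 15.553
  Candidate B, Central: 86×74/188 = 33.851
  Candidate B, South: 86×80/188 = 36.596
Contributions (O − E)²/E:
  (20 − 18.447)²/18.447 = 0.1307
  (29 − 40.149)²/40.149 = 3.0960
  (53 − 43.404)²/43.404 = 2.1215
  (14 − 15.553)²/15.553 = 0.1551
  (45 − 33.851)²/33.851 = 3.6720
  (27 − 36.596)²/36.596 = 2.5162
χ² = 0.1307 + 3.0960 + 2.1215 + 0.1551 + 3.6720 + 2.5162 = 11.69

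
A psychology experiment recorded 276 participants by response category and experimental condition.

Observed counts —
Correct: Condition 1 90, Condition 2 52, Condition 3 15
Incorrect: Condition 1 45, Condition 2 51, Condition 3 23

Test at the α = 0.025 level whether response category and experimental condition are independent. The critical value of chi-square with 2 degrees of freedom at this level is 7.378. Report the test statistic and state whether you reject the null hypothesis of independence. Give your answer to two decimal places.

11.68; reject H₀

Row totals: 157, 119. Column totals: 135, 103, 38. Grand total N = 276.
Expected counts (row total × column total / N):
  Correct, Condition 1: 157×135/276 = 76.793
  Correct, Condition 2: 157×103/276 = 58.591
  Correct, Condition 3: 157×38/276 = 21.616
  Incorrect, Condition 1: 119×135/276 = 58.207
  Incorrect, Condition 2: 119×103/276 = 44.409
  Incorrect, Condition 3: 119×38/276 = 16.384
Contributions (O − E)²/E:
  (90 − 76.793)²/76.793 = 2.2714
  (52 − 58.591)²/58.591 = 0.7414
  (15 − 21.616)²/21.616 = 2.0250
  (45 − 58.207)²/58.207 = 2.9966
  (51 − 44.409)²/44.409 = 0.9782
  (23 − 16.384)²/16.384 = 2.6716
χ² = 2.2714 + 0.7414 + 2.0250 + 2.9966 + 0.9782 + 2.6716 = 11.68
df = (2−1)(3−1) = 2. Since 11.68 > 7.378, reject the null hypothesis of independence at α = 0.025.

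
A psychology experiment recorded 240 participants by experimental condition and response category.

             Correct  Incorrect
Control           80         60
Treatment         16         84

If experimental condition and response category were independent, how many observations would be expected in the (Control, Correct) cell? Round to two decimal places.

56.00

Row total (Control) = 140; column total (Correct) = 96; grand total N = 240.
Expected count = (row total × column total) / N = 140 × 96 / 240 = 56.00.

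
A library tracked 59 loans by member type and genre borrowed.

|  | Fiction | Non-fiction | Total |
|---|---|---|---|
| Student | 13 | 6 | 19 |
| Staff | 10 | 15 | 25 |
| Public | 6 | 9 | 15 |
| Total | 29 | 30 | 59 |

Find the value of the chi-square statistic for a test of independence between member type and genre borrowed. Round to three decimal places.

Grand total N = 59.
Expected counts (row total × column total / N):
  Student, Fiction: 19×29/59 = 9.3390
  Student, Non-fiction: 19×30/59 = 9.6610
  Staff, Fiction: 25×29/59 = 12.2881
  Staff, Non-fiction: 25×30/59 = 12.7119
  Public, Fiction: 15×29/59 = 7.3729
  Public, Non-fiction: 15×30/59 = 7.6271
Contributions (O − E)²/E:
  (13 − 9.3390)²/9.3390 = 1.4352
  (6 − 9.6610)²/9.6610 = 1.3873
  (10 − 12.2881)²/12.2881 = 0.4261
  (15 − 12.7119)²/12.7119 = 0.4119
  (6 − 7.3729)²/7.3729 = 0.2556
  (9 − 7.6271)²/7.6271 = 0.2471
χ² = 1.4352 + 1.3873 + 0.4261 + 0.4119 + 0.2556 + 0.2471 = 4.163

4.163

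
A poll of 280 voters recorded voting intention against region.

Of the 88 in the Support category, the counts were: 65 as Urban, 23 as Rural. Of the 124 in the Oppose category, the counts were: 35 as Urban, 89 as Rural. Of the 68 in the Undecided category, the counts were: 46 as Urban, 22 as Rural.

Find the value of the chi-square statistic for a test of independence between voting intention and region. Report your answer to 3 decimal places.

51.613

Row totals: 88, 124, 68. Column totals: 146, 134. Grand total N = 280.
Expected counts (row total × column total / N):
  Support, Urban: 88×146/280 = 45.8857
  Support, Rural: 88×134/280 = 42.1143
  Oppose, Urban: 124×146/280 = 64.6571
  Oppose, Rural: 124×134/280 = 59.3429
  Undecided, Urban: 68×146/280 = 35.4571
  Undecided, Rural: 68×134/280 = 32.5429
Contributions (O − E)²/E:
  (65 − 45.8857)²/45.8857 = 7.9623
  (23 − 42.1143)²/42.1143 = 8.6754
  (35 − 64.6571)²/64.6571 = 13.6032
  (89 − 59.3429)²/59.3429 = 14.8214
  (46 − 35.4571)²/35.4571 = 3.1349
  (22 − 32.5429)²/32.5429 = 3.4156
χ² = 7.9623 + 8.6754 + 13.6032 + 14.8214 + 3.1349 + 3.4156 = 51.613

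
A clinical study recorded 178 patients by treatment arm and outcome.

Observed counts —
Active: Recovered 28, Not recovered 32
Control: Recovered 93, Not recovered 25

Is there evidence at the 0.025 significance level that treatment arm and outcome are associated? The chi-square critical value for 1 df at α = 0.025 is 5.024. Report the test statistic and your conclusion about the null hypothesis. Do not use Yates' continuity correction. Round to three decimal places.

18.883; reject H₀

Row totals: 60, 118. Column totals: 121, 57. Grand total N = 178.
Expected counts (row total × column total / N):
  Active, Recovered: 60×121/178 = 40.7865
  Active, Not recovered: 60×57/178 = 19.2135
  Control, Recovered: 118×121/178 = 80.2135
  Control, Not recovered: 118×57/178 = 37.7865
Contributions (O − E)²/E:
  (28 − 40.7865)²/40.7865 = 4.0085
  (32 − 19.2135)²/19.2135 = 8.5094
  (93 − 80.2135)²/80.2135 = 2.0382
  (25 − 37.7865)²/37.7865 = 4.3268
χ² = 4.0085 + 8.5094 + 2.0382 + 4.3268 = 18.883
df = (2−1)(2−1) = 1. Since 18.883 > 5.024, reject the null hypothesis of independence at α = 0.025.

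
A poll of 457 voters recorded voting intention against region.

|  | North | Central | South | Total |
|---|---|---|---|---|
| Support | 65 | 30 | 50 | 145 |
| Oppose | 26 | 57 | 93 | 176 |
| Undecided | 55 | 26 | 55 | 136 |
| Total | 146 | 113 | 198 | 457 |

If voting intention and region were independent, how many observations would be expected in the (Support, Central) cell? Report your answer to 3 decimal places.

35.853

Row total (Support) = 145; column total (Central) = 113; grand total N = 457.
Expected count = (row total × column total) / N = 145 × 113 / 457 = 35.853.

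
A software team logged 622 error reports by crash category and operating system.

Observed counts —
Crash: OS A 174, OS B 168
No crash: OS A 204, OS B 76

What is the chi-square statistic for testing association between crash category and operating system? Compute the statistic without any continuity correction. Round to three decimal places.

31.199

Row totals: 342, 280. Column totals: 378, 244. Grand total N = 622.
Expected counts (row total × column total / N):
  Crash, OS A: 342×378/622 = 207.8392
  Crash, OS B: 342×244/622 = 134.1608
  No crash, OS A: 280×378/622 = 170.1608
  No crash, OS B: 280×244/622 = 109.8392
Contributions (O − E)²/E:
  (174 − 207.8392)²/207.8392 = 5.5095
  (168 − 134.1608)²/134.1608 = 8.5352
  (204 − 170.1608)²/170.1608 = 6.7295
  (76 − 109.8392)²/109.8392 = 10.4252
χ² = 5.5095 + 8.5352 + 6.7295 + 10.4252 = 31.199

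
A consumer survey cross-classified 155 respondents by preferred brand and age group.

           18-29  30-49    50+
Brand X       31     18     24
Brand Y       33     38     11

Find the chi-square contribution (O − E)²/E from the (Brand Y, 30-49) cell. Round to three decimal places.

2.367

Row total (Brand Y) = 82; column total (30-49) = 56; N = 155.
Expected count E = 82 × 56 / 155 = 29.6258.
Contribution = (O − E)²/E = (38 − 29.6258)² / 29.6258 = 2.367.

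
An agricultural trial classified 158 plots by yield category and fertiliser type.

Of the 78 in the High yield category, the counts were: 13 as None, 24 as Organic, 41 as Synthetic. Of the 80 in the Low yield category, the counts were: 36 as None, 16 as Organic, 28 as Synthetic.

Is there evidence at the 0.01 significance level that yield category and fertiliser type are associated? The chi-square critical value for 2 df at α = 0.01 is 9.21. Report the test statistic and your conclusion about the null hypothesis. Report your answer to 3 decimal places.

14.822; reject H₀

Row totals: 78, 80. Column totals: 49, 40, 69. Grand total N = 158.
Expected counts (row total × column total / N):
  High yield, None: 78×49/158 = 24.1899
  High yield, Organic: 78×40/158 = 19.7468
  High yield, Synthetic: 78×69/158 = 34.0633
  Low yield, None: 80×49/158 = 24.8101
  Low yield, Organic: 80×40/158 = 20.2532
  Low yield, Synthetic: 80×69/158 = 34.9367
Contributions (O − E)²/E:
  (13 − 24.1899)²/24.1899 = 5.1763
  (24 − 19.7468)²/19.7468 = 0.9161
  (41 − 34.0633)²/34.0633 = 1.4126
  (36 − 24.8101)²/24.8101 = 5.0469
  (16 − 20.2532)²/20.2532 = 0.8932
  (28 − 34.9367)²/34.9367 = 1.3773
χ² = 5.1763 + 0.9161 + 1.4126 + 5.0469 + 0.8932 + 1.3773 = 14.822
df = (2−1)(3−1) = 2. Since 14.822 > 9.21, reject the null hypothesis of independence at α = 0.01.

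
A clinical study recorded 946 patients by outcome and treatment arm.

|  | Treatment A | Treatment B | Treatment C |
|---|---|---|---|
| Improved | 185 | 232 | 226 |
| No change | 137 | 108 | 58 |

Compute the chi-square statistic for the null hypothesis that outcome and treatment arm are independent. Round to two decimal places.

33.95

Row totals: 643, 303. Column totals: 322, 340, 284. Grand total N = 946.
Expected counts (row total × column total / N):
  Improved, Treatment A: 643×322/946 = 218.865
  Improved, Treatment B: 643×340/946 = 231.099
  Improved, Treatment C: 643×284/946 = 193.036
  No change, Treatment A: 303×322/946 = 103.135
  No change, Treatment B: 303×340/946 = 108.901
  No change, Treatment C: 303×284/946 = 90.964
Contributions (O − E)²/E:
  (185 − 218.865)²/218.865 = 5.2399
  (232 − 231.099)²/231.099 = 0.0035
  (226 − 193.036)²/193.036 = 5.6291
  (137 − 103.135)²/103.135 = 11.1198
  (108 − 108.901)²/108.901 = 0.0075
  (58 − 90.964)²/90.964 = 11.9457
χ² = 5.2399 + 0.0035 + 5.6291 + 11.1198 + 0.0075 + 11.9457 = 33.95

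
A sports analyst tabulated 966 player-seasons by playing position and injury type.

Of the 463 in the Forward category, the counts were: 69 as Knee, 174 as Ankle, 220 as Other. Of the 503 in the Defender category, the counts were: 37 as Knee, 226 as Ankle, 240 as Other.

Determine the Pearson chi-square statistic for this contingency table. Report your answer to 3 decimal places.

Row totals: 463, 503. Column totals: 106, 400, 460. Grand total N = 966.
Expected counts (row total × column total / N):
  Forward, Knee: 463×106/966 = 50.8054
  Forward, Ankle: 463×400/966 = 191.7184
  Forward, Other: 463×460/966 = 220.4762
  Defender, Knee: 503×106/966 = 55.1946
  Defender, Ankle: 503×400/966 = 208.2816
  Defender, Other: 503×460/966 = 239.5238
Contributions (O − E)²/E:
  (69 − 50.8054)²/50.8054 = 6.5159
  (174 − 191.7184)²/191.7184 = 1.6375
  (220 − 220.4762)²/220.4762 = 0.0010
  (37 − 55.1946)²/55.1946 = 5.9978
  (226 − 208.2816)²/208.2816 = 1.5073
  (240 − 239.5238)²/239.5238 = 0.0009
χ² = 6.5159 + 1.6375 + 0.0010 + 5.9978 + 1.5073 + 0.0009 = 15.660

15.660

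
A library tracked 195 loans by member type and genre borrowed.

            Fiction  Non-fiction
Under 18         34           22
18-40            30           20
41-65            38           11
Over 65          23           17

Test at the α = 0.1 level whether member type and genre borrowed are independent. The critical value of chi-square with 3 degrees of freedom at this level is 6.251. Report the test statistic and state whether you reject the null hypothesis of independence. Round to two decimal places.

5.25; fail to reject H₀

Row totals: 56, 50, 49, 40. Column totals: 125, 70. Grand total N = 195.
Expected counts (row total × column total / N):
  Under 18, Fiction: 56×125/195 = 35.897
  Under 18, Non-fiction: 56×70/195 = 20.103
  18-40, Fiction: 50×125/195 = 32.051
  18-40, Non-fiction: 50×70/195 = 17.949
  41-65, Fiction: 49×125/195 = 31.410
  41-65, Non-fiction: 49×70/195 = 17.590
  Over 65, Fiction: 40×125/195 = 25.641
  Over 65, Non-fiction: 40×70/195 = 14.359
Contributions (O − E)²/E:
  (34 − 35.897)²/35.897 = 0.1002
  (22 − 20.103)²/20.103 = 0.1790
  (30 − 32.051)²/32.051 = 0.1312
  (20 − 17.949)²/17.949 = 0.2344
  (38 − 31.410)²/31.410 = 1.3826
  (11 − 17.590)²/17.590 = 2.4689
  (23 − 25.641)²/25.641 = 0.2720
  (17 − 14.359)²/14.359 = 0.4857
χ² = 0.1002 + 0.1790 + 0.1312 + 0.2344 + 1.3826 + 2.4689 + 0.2720 + 0.4857 = 5.25
df = (4−1)(2−1) = 3. Since 5.25 < 6.251, fail to reject the null hypothesis of independence at α = 0.1.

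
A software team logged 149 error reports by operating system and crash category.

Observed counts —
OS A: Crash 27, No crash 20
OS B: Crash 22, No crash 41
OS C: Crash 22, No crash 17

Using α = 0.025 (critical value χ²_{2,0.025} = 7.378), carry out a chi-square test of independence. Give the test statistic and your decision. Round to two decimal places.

7.10; fail to reject H₀

Row totals: 47, 63, 39. Column totals: 71, 78. Grand total N = 149.
Expected counts (row total × column total / N):
  OS A, Crash: 47×71/149 = 22.396
  OS A, No crash: 47×78/149 = 24.604
  OS B, Crash: 63×71/149 = 30.020
  OS B, No crash: 63×78/149 = 32.980
  OS C, Crash: 39×71/149 = 18.584
  OS C, No crash: 39×78/149 = 20.416
Contributions (O − E)²/E:
  (27 − 22.396)²/22.396 = 0.9465
  (20 − 24.604)²/24.604 = 0.8615
  (22 − 30.020)²/30.020 = 2.1426
  (41 − 32.980)²/32.980 = 1.9503
  (22 − 18.584)²/18.584 = 0.6279
  (17 − 20.416)²/20.416 = 0.5716
χ² = 0.9465 + 0.8615 + 2.1426 + 1.9503 + 0.6279 + 0.5716 = 7.10
df = (3−1)(2−1) = 2. Since 7.10 < 7.378, fail to reject the null hypothesis of independence at α = 0.025.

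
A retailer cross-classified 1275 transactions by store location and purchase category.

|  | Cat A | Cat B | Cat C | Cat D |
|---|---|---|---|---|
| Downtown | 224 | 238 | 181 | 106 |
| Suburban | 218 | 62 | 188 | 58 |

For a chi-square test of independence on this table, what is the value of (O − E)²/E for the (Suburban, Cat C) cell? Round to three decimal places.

8.405

Row total (Suburban) = 526; column total (Cat C) = 369; N = 1275.
Expected count E = 526 × 369 / 1275 = 152.2306.
Contribution = (O − E)²/E = (188 − 152.2306)² / 152.2306 = 8.405.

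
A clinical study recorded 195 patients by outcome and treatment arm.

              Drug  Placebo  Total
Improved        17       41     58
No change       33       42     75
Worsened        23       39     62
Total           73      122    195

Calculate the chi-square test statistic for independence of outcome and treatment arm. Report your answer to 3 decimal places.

Grand total N = 195.
Expected counts (row total × column total / N):
  Improved, Drug: 58×73/195 = 21.7128
  Improved, Placebo: 58×122/195 = 36.2872
  No change, Drug: 75×73/195 = 28.0769
  No change, Placebo: 75×122/195 = 46.9231
  Worsened, Drug: 62×73/195 = 23.2103
  Worsened, Placebo: 62×122/195 = 38.7897
Contributions (O − E)²/E:
  (17 − 21.7128)²/21.7128 = 1.0229
  (41 − 36.2872)²/36.2872 = 0.6121
  (33 − 28.0769)²/28.0769 = 0.8632
  (42 − 46.9231)²/46.9231 = 0.5165
  (23 − 23.2103)²/23.2103 = 0.0019
  (39 − 38.7897)²/38.7897 = 0.0011
χ² = 1.0229 + 0.6121 + 0.8632 + 0.5165 + 0.0019 + 0.0011 = 3.018

3.018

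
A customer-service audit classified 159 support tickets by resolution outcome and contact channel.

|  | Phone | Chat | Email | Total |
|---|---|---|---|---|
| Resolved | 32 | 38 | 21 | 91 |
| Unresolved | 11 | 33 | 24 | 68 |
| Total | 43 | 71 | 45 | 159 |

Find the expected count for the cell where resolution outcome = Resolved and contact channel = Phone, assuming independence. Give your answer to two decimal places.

Row total (Resolved) = 91; column total (Phone) = 43; grand total N = 159.
Expected count = (row total × column total) / N = 91 × 43 / 159 = 24.61.

24.61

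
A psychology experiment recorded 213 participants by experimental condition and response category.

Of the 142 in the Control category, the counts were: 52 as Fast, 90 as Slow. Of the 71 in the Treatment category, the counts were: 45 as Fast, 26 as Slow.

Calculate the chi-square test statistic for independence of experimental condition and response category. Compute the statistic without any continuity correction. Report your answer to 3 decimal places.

13.667

Row totals: 142, 71. Column totals: 97, 116. Grand total N = 213.
Expected counts (row total × column total / N):
  Control, Fast: 142×97/213 = 64.6667
  Control, Slow: 142×116/213 = 77.3333
  Treatment, Fast: 71×97/213 = 32.3333
  Treatment, Slow: 71×116/213 = 38.6667
Contributions (O − E)²/E:
  (52 − 64.6667)²/64.6667 = 2.4811
  (90 − 77.3333)²/77.3333 = 2.0747
  (45 − 32.3333)²/32.3333 = 4.9622
  (26 − 38.6667)²/38.6667 = 4.1494
χ² = 2.4811 + 2.0747 + 4.9622 + 4.1494 = 13.667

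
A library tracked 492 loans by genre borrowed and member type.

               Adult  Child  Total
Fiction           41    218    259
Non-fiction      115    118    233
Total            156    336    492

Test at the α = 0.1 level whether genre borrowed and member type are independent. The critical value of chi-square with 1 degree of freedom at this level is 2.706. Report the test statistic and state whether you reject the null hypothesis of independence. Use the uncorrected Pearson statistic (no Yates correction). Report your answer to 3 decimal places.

Grand total N = 492.
Expected counts (row total × column total / N):
  Fiction, Adult: 259×156/492 = 82.1220
  Fiction, Child: 259×336/492 = 176.8780
  Non-fiction, Adult: 233×156/492 = 73.8780
  Non-fiction, Child: 233×336/492 = 159.1220
Contributions (O − E)²/E:
  (41 − 82.1220)²/82.1220 = 20.5915
  (218 − 176.8780)²/176.8780 = 9.5604
  (115 − 73.8780)²/73.8780 = 22.8893
  (118 − 159.1220)²/159.1220 = 10.6272
χ² = 20.5915 + 9.5604 + 22.8893 + 10.6272 = 63.668
df = (2−1)(2−1) = 1. Since 63.668 > 2.706, reject the null hypothesis of independence at α = 0.1.

63.668; reject H₀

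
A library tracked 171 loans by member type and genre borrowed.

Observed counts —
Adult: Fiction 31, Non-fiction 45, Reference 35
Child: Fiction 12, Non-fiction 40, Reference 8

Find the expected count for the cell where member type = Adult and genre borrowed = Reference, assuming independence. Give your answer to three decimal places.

Row total (Adult) = 111; column total (Reference) = 43; grand total N = 171.
Expected count = (row total × column total) / N = 111 × 43 / 171 = 27.912.

27.912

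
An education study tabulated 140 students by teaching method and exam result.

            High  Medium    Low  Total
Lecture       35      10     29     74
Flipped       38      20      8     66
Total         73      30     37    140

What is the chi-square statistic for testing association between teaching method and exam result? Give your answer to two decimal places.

14.97

Grand total N = 140.
Expected counts (row total × column total / N):
  Lecture, High: 74×73/140 = 38.586
  Lecture, Medium: 74×30/140 = 15.857
  Lecture, Low: 74×37/140 = 19.557
  Flipped, High: 66×73/140 = 34.414
  Flipped, Medium: 66×30/140 = 14.143
  Flipped, Low: 66×37/140 = 17.443
Contributions (O − E)²/E:
  (35 − 38.586)²/38.586 = 0.3333
  (10 − 15.857)²/15.857 = 2.1634
  (29 − 19.557)²/19.557 = 4.5595
  (38 − 34.414)²/34.414 = 0.3737
  (20 − 14.143)²/14.143 = 2.4255
  (8 − 17.443)²/17.443 = 5.1121
χ² = 0.3333 + 2.1634 + 4.5595 + 0.3737 + 2.4255 + 5.1121 = 14.97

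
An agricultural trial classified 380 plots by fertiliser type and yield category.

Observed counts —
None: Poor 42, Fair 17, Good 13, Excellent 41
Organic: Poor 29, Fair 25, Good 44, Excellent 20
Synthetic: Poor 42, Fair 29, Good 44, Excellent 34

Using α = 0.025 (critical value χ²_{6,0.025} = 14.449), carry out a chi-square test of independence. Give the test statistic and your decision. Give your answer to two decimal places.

28.86; reject H₀

Row totals: 113, 118, 149. Column totals: 113, 71, 101, 95. Grand total N = 380.
Expected counts (row total × column total / N):
  None, Poor: 113×113/380 = 33.603
  None, Fair: 113×71/380 = 21.113
  None, Good: 113×101/380 = 30.034
  None, Excellent: 113×95/380 = 28.250
  Organic, Poor: 118×113/380 = 35.089
  Organic, Fair: 118×71/380 = 22.047
  Organic, Good: 118×101/380 = 31.363
  Organic, Excellent: 118×95/380 = 29.500
  Synthetic, Poor: 149×113/380 = 44.308
  Synthetic, Fair: 149×71/380 = 27.839
  Synthetic, Good: 149×101/380 = 39.603
  Synthetic, Excellent: 149×95/380 = 37.250
Contributions (O − E)²/E:
  (42 − 33.603)²/33.603 = 2.0983
  (17 − 21.113)²/21.113 = 0.8012
  (13 − 30.034)²/30.034 = 9.6610
  (41 − 28.250)²/28.250 = 5.7544
  (29 − 35.089)²/35.089 = 1.0566
  (25 − 22.047)²/22.047 = 0.3955
  (44 − 31.363)²/31.363 = 5.0918
  (20 − 29.500)²/29.500 = 3.0593
  (42 − 44.308)²/44.308 = 0.1202
  (29 − 27.839)²/27.839 = 0.0484
  (44 − 39.603)²/39.603 = 0.4882
  (34 − 37.250)²/37.250 = 0.2836
χ² = 2.0983 + 0.8012 + 9.6610 + 5.7544 + 1.0566 + 0.3955 + 5.0918 + 3.0593 + 0.1202 + 0.0484 + 0.4882 + 0.2836 = 28.86
df = (3−1)(4−1) = 6. Since 28.86 > 14.449, reject the null hypothesis of independence at α = 0.025.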